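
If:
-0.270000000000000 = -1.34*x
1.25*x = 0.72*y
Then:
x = 0.20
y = 0.35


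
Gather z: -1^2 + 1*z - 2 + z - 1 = 2*z - 4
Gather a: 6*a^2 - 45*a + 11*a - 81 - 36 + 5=6*a^2 - 34*a - 112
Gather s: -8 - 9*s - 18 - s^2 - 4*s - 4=-s^2 - 13*s - 30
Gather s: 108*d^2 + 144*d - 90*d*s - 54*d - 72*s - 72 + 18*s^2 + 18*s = 108*d^2 + 90*d + 18*s^2 + s*(-90*d - 54) - 72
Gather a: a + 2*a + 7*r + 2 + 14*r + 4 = 3*a + 21*r + 6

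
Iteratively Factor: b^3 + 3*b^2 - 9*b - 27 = (b - 3)*(b^2 + 6*b + 9) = (b - 3)*(b + 3)*(b + 3)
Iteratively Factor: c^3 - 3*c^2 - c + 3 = (c - 1)*(c^2 - 2*c - 3) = (c - 1)*(c + 1)*(c - 3)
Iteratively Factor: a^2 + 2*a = (a)*(a + 2)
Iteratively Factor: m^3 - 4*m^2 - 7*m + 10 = (m - 1)*(m^2 - 3*m - 10) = (m - 1)*(m + 2)*(m - 5)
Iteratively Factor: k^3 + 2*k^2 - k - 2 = (k + 2)*(k^2 - 1) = (k + 1)*(k + 2)*(k - 1)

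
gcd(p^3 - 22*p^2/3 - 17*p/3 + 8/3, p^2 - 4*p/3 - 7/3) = p + 1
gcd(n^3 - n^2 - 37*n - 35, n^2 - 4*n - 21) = n - 7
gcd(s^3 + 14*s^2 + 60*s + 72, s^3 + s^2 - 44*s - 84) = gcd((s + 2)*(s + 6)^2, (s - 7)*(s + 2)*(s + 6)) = s^2 + 8*s + 12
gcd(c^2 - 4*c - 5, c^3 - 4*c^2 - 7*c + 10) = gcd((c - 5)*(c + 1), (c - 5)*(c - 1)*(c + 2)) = c - 5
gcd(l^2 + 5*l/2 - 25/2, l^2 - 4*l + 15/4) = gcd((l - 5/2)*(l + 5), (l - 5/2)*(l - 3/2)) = l - 5/2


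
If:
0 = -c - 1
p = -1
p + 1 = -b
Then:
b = 0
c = -1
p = -1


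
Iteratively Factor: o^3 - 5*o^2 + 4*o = (o)*(o^2 - 5*o + 4) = o*(o - 4)*(o - 1)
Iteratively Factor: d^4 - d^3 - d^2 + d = (d - 1)*(d^3 - d) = d*(d - 1)*(d^2 - 1) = d*(d - 1)*(d + 1)*(d - 1)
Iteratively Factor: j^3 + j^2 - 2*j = (j + 2)*(j^2 - j) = j*(j + 2)*(j - 1)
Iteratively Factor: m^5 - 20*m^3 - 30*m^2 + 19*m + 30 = (m - 5)*(m^4 + 5*m^3 + 5*m^2 - 5*m - 6) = (m - 5)*(m + 1)*(m^3 + 4*m^2 + m - 6) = (m - 5)*(m + 1)*(m + 2)*(m^2 + 2*m - 3) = (m - 5)*(m - 1)*(m + 1)*(m + 2)*(m + 3)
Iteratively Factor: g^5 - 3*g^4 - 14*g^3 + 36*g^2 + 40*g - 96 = (g + 2)*(g^4 - 5*g^3 - 4*g^2 + 44*g - 48) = (g - 4)*(g + 2)*(g^3 - g^2 - 8*g + 12) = (g - 4)*(g - 2)*(g + 2)*(g^2 + g - 6) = (g - 4)*(g - 2)^2*(g + 2)*(g + 3)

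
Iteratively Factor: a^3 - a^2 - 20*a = (a - 5)*(a^2 + 4*a) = (a - 5)*(a + 4)*(a)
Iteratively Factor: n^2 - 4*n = (n)*(n - 4)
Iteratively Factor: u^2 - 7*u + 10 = (u - 5)*(u - 2)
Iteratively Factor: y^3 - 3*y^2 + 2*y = (y)*(y^2 - 3*y + 2) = y*(y - 2)*(y - 1)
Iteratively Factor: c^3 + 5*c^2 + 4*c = (c)*(c^2 + 5*c + 4) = c*(c + 4)*(c + 1)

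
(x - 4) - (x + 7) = -11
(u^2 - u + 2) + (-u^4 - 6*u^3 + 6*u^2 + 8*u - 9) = -u^4 - 6*u^3 + 7*u^2 + 7*u - 7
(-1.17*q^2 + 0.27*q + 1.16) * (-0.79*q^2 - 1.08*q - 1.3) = 0.9243*q^4 + 1.0503*q^3 + 0.313*q^2 - 1.6038*q - 1.508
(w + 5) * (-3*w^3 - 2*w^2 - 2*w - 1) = -3*w^4 - 17*w^3 - 12*w^2 - 11*w - 5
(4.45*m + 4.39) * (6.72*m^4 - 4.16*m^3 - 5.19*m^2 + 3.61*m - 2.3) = 29.904*m^5 + 10.9888*m^4 - 41.3579*m^3 - 6.7196*m^2 + 5.6129*m - 10.097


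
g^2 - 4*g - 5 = (g - 5)*(g + 1)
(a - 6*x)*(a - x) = a^2 - 7*a*x + 6*x^2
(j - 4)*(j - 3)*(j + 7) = j^3 - 37*j + 84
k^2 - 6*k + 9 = (k - 3)^2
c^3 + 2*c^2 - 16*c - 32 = (c - 4)*(c + 2)*(c + 4)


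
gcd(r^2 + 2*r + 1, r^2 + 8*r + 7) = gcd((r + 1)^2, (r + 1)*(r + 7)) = r + 1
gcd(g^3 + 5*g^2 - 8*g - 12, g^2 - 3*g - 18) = 1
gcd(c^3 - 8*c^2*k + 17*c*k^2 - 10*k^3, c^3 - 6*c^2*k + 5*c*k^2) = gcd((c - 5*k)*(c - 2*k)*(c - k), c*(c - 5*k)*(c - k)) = c^2 - 6*c*k + 5*k^2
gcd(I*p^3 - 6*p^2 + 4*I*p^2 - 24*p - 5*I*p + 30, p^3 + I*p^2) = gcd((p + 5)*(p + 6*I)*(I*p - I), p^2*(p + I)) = 1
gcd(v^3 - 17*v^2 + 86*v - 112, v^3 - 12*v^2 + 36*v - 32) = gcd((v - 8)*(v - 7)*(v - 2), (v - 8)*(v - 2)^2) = v^2 - 10*v + 16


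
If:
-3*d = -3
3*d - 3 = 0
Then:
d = 1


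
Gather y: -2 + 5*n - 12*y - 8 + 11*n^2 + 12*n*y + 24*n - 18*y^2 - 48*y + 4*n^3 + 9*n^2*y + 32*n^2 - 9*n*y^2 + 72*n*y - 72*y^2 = 4*n^3 + 43*n^2 + 29*n + y^2*(-9*n - 90) + y*(9*n^2 + 84*n - 60) - 10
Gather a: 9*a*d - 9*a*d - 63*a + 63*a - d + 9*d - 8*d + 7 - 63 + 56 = 0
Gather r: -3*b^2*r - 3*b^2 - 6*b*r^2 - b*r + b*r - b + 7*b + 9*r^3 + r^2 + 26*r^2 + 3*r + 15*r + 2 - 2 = -3*b^2 + 6*b + 9*r^3 + r^2*(27 - 6*b) + r*(18 - 3*b^2)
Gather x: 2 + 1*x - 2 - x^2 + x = -x^2 + 2*x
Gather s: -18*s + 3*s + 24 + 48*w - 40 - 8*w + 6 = -15*s + 40*w - 10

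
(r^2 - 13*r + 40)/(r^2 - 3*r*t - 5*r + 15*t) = (r - 8)/(r - 3*t)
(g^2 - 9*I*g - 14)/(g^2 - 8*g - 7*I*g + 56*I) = (g - 2*I)/(g - 8)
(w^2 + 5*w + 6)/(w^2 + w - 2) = (w + 3)/(w - 1)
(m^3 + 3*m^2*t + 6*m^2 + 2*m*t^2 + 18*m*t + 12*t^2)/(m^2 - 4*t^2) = (-m^2 - m*t - 6*m - 6*t)/(-m + 2*t)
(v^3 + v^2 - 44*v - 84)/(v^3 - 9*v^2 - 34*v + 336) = (v + 2)/(v - 8)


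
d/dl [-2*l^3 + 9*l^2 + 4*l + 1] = -6*l^2 + 18*l + 4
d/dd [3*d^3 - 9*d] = 9*d^2 - 9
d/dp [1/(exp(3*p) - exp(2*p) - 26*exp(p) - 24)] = (-3*exp(2*p) + 2*exp(p) + 26)*exp(p)/(-exp(3*p) + exp(2*p) + 26*exp(p) + 24)^2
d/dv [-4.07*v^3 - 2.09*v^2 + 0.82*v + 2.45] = -12.21*v^2 - 4.18*v + 0.82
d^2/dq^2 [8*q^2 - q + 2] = 16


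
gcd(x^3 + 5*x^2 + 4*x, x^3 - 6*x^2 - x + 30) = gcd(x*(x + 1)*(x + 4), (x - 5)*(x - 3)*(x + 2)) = 1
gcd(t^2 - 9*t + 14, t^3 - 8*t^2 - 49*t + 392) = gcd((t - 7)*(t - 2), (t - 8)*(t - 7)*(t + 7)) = t - 7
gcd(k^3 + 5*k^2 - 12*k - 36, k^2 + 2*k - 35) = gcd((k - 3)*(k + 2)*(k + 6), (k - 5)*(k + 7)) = 1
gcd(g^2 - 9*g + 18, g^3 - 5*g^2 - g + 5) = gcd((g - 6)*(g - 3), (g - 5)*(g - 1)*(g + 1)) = 1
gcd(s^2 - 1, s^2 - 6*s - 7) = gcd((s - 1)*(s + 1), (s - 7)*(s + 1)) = s + 1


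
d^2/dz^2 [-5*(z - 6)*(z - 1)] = -10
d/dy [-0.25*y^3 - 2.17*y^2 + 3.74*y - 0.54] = -0.75*y^2 - 4.34*y + 3.74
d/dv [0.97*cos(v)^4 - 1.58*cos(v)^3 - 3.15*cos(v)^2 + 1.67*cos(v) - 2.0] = (-3.88*cos(v)^3 + 4.74*cos(v)^2 + 6.3*cos(v) - 1.67)*sin(v)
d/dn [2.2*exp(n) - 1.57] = 2.2*exp(n)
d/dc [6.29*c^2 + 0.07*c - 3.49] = 12.58*c + 0.07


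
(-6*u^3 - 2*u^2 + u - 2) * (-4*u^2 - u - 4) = 24*u^5 + 14*u^4 + 22*u^3 + 15*u^2 - 2*u + 8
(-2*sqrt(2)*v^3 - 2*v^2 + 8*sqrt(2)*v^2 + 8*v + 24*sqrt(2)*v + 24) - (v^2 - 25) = -2*sqrt(2)*v^3 - 3*v^2 + 8*sqrt(2)*v^2 + 8*v + 24*sqrt(2)*v + 49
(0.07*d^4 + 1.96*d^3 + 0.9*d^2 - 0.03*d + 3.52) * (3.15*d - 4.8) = 0.2205*d^5 + 5.838*d^4 - 6.573*d^3 - 4.4145*d^2 + 11.232*d - 16.896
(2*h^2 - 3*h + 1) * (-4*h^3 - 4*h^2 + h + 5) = -8*h^5 + 4*h^4 + 10*h^3 + 3*h^2 - 14*h + 5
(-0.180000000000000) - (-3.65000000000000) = 3.47000000000000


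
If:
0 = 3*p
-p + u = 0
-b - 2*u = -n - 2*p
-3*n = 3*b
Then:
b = 0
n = 0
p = 0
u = 0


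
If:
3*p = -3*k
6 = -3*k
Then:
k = -2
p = 2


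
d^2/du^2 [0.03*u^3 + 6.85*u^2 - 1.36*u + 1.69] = 0.18*u + 13.7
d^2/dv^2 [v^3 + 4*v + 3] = 6*v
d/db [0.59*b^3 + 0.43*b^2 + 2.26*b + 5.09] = 1.77*b^2 + 0.86*b + 2.26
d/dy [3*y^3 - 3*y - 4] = 9*y^2 - 3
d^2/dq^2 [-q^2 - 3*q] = -2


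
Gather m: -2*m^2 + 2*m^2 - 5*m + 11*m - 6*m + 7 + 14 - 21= 0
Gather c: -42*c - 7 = -42*c - 7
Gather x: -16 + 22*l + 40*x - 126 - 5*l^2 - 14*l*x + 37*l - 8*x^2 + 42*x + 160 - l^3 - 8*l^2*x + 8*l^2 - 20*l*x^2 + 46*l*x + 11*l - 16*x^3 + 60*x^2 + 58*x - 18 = -l^3 + 3*l^2 + 70*l - 16*x^3 + x^2*(52 - 20*l) + x*(-8*l^2 + 32*l + 140)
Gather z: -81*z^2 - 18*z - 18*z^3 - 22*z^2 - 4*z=-18*z^3 - 103*z^2 - 22*z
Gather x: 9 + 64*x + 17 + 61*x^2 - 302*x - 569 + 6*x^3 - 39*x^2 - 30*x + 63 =6*x^3 + 22*x^2 - 268*x - 480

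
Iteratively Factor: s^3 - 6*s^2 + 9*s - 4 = (s - 1)*(s^2 - 5*s + 4) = (s - 4)*(s - 1)*(s - 1)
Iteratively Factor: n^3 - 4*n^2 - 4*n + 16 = (n + 2)*(n^2 - 6*n + 8) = (n - 4)*(n + 2)*(n - 2)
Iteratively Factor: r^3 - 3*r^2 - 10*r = (r)*(r^2 - 3*r - 10) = r*(r - 5)*(r + 2)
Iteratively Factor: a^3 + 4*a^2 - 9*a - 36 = (a + 3)*(a^2 + a - 12) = (a + 3)*(a + 4)*(a - 3)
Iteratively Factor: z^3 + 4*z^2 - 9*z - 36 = (z + 3)*(z^2 + z - 12) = (z - 3)*(z + 3)*(z + 4)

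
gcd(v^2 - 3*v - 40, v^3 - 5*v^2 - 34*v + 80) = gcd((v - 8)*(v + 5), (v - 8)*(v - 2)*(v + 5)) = v^2 - 3*v - 40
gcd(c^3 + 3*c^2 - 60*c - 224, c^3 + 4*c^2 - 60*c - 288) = c - 8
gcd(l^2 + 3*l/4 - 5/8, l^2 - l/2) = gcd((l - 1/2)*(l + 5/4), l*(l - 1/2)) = l - 1/2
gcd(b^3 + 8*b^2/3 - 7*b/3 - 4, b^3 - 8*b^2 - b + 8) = b + 1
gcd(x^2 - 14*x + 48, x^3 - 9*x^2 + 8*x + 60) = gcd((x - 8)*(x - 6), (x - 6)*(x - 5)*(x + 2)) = x - 6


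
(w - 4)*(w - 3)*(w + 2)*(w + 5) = w^4 - 27*w^2 + 14*w + 120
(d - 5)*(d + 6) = d^2 + d - 30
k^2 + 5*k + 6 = (k + 2)*(k + 3)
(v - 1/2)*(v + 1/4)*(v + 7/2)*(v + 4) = v^4 + 29*v^3/4 + 12*v^2 - 71*v/16 - 7/4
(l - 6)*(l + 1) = l^2 - 5*l - 6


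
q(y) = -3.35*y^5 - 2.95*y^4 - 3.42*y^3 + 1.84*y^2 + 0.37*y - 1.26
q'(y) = -16.75*y^4 - 11.8*y^3 - 10.26*y^2 + 3.68*y + 0.37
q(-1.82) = 59.31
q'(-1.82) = -152.96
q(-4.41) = 4798.20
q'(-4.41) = -5538.69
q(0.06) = -1.23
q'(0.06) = 0.55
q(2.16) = -248.07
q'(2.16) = -523.08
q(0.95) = -7.18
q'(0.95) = -29.15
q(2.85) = -888.95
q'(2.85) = -1450.72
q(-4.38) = 4634.34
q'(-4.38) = -5385.74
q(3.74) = -3181.56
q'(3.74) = -4023.87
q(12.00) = -900400.02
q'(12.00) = -369151.31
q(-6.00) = 23027.88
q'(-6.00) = -19550.27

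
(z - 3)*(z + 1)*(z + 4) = z^3 + 2*z^2 - 11*z - 12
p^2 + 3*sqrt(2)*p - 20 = (p - 2*sqrt(2))*(p + 5*sqrt(2))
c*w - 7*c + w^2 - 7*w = (c + w)*(w - 7)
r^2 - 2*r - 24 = (r - 6)*(r + 4)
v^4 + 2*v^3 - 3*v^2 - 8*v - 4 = (v - 2)*(v + 1)^2*(v + 2)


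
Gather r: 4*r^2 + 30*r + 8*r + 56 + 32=4*r^2 + 38*r + 88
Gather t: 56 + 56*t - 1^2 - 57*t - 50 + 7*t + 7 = 6*t + 12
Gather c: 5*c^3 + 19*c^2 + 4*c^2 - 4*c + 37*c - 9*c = 5*c^3 + 23*c^2 + 24*c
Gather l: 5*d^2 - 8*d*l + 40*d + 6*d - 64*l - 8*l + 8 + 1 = 5*d^2 + 46*d + l*(-8*d - 72) + 9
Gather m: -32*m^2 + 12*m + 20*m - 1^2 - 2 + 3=-32*m^2 + 32*m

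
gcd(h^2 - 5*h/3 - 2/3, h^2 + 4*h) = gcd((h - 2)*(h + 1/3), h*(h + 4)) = 1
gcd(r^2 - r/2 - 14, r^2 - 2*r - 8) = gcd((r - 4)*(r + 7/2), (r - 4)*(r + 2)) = r - 4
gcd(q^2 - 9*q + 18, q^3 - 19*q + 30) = q - 3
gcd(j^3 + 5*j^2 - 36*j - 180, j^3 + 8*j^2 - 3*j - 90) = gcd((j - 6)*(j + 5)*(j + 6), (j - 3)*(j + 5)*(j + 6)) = j^2 + 11*j + 30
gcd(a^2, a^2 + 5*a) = a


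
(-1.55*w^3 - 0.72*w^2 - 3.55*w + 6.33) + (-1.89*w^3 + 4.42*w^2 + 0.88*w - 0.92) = -3.44*w^3 + 3.7*w^2 - 2.67*w + 5.41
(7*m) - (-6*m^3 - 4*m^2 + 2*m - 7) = 6*m^3 + 4*m^2 + 5*m + 7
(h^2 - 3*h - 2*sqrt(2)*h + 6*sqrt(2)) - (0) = h^2 - 3*h - 2*sqrt(2)*h + 6*sqrt(2)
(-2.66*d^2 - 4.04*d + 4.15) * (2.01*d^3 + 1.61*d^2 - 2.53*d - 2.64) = -5.3466*d^5 - 12.403*d^4 + 8.5669*d^3 + 23.9251*d^2 + 0.166100000000002*d - 10.956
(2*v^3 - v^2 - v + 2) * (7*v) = 14*v^4 - 7*v^3 - 7*v^2 + 14*v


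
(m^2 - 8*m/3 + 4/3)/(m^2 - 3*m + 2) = (m - 2/3)/(m - 1)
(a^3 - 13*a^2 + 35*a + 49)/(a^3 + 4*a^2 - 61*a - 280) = (a^3 - 13*a^2 + 35*a + 49)/(a^3 + 4*a^2 - 61*a - 280)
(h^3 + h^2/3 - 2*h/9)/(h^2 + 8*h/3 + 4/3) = h*(3*h - 1)/(3*(h + 2))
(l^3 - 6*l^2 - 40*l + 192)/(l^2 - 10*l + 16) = (l^2 + 2*l - 24)/(l - 2)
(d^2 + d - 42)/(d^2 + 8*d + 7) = (d - 6)/(d + 1)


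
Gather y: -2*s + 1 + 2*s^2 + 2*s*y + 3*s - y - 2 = 2*s^2 + s + y*(2*s - 1) - 1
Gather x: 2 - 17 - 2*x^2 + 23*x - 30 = -2*x^2 + 23*x - 45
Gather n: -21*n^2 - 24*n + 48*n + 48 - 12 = -21*n^2 + 24*n + 36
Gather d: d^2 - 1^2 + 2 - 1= d^2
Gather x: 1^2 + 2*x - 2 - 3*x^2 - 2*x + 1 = -3*x^2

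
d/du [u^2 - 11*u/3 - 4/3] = 2*u - 11/3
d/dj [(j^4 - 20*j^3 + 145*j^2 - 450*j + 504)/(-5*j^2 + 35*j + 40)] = (-2*j^5 + 41*j^4 - 248*j^3 + 85*j^2 + 3328*j - 7128)/(5*(j^4 - 14*j^3 + 33*j^2 + 112*j + 64))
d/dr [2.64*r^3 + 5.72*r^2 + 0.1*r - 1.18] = 7.92*r^2 + 11.44*r + 0.1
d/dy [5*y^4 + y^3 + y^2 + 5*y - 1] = 20*y^3 + 3*y^2 + 2*y + 5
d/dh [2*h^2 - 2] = 4*h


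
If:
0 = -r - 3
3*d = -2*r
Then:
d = 2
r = -3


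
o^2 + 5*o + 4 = (o + 1)*(o + 4)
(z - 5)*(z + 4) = z^2 - z - 20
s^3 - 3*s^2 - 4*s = s*(s - 4)*(s + 1)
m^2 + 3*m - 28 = (m - 4)*(m + 7)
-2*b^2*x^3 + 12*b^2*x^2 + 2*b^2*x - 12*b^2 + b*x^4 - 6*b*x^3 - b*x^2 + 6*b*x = (-2*b + x)*(x - 6)*(x - 1)*(b*x + b)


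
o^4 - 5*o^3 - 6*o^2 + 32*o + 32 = (o - 4)^2*(o + 1)*(o + 2)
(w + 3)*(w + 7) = w^2 + 10*w + 21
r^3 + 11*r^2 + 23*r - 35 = (r - 1)*(r + 5)*(r + 7)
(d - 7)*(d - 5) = d^2 - 12*d + 35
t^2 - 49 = (t - 7)*(t + 7)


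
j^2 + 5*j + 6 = (j + 2)*(j + 3)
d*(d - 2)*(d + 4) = d^3 + 2*d^2 - 8*d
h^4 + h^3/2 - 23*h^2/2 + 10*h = h*(h - 5/2)*(h - 1)*(h + 4)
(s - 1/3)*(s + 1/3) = s^2 - 1/9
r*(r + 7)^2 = r^3 + 14*r^2 + 49*r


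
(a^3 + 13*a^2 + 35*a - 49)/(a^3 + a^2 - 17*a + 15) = (a^2 + 14*a + 49)/(a^2 + 2*a - 15)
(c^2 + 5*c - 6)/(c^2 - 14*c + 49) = (c^2 + 5*c - 6)/(c^2 - 14*c + 49)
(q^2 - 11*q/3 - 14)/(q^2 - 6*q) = (q + 7/3)/q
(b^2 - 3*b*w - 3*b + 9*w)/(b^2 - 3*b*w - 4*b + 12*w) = (b - 3)/(b - 4)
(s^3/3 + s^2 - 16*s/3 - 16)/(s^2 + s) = (s^3 + 3*s^2 - 16*s - 48)/(3*s*(s + 1))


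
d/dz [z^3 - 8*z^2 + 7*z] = 3*z^2 - 16*z + 7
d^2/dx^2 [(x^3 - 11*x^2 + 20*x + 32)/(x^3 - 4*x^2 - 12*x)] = 2*(-7*x^6 + 96*x^5 - 444*x^4 + 208*x^3 + 384*x^2 + 4608*x + 4608)/(x^3*(x^6 - 12*x^5 + 12*x^4 + 224*x^3 - 144*x^2 - 1728*x - 1728))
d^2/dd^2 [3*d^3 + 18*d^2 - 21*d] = 18*d + 36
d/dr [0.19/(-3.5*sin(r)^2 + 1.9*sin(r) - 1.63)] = (1.33*sin(r) - 0.361)*cos(r)/(3.5*sin(r)^2 - 1.9*sin(r) + 1.63)^2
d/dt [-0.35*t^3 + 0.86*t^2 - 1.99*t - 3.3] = -1.05*t^2 + 1.72*t - 1.99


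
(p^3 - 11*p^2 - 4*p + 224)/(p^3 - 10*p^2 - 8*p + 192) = (p - 7)/(p - 6)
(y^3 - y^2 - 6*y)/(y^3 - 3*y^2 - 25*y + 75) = y*(y + 2)/(y^2 - 25)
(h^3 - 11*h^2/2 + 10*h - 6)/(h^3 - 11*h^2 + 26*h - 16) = (h^2 - 7*h/2 + 3)/(h^2 - 9*h + 8)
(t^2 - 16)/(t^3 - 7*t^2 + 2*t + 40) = (t + 4)/(t^2 - 3*t - 10)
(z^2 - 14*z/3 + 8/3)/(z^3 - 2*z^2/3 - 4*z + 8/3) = (z - 4)/(z^2 - 4)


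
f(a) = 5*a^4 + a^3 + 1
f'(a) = 20*a^3 + 3*a^2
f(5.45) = 4574.07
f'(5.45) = 3326.68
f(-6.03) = 6392.32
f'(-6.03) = -4276.04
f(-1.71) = 38.75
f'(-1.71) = -91.23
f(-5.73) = 5202.86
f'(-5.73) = -3664.15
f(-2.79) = 282.24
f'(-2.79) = -411.00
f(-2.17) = 101.65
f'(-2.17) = -190.24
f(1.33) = 19.00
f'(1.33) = 52.36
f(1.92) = 76.03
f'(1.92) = 152.62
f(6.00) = 6697.00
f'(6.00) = 4428.00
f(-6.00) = 6265.00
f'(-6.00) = -4212.00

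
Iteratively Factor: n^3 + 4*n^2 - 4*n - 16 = (n + 4)*(n^2 - 4) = (n - 2)*(n + 4)*(n + 2)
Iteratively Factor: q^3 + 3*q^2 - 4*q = (q - 1)*(q^2 + 4*q) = (q - 1)*(q + 4)*(q)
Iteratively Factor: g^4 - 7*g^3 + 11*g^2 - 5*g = (g)*(g^3 - 7*g^2 + 11*g - 5) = g*(g - 1)*(g^2 - 6*g + 5) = g*(g - 5)*(g - 1)*(g - 1)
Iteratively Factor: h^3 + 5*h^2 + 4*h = (h + 1)*(h^2 + 4*h) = (h + 1)*(h + 4)*(h)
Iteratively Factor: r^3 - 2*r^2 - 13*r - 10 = (r + 1)*(r^2 - 3*r - 10) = (r - 5)*(r + 1)*(r + 2)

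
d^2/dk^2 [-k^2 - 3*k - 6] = -2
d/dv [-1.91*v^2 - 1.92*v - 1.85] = -3.82*v - 1.92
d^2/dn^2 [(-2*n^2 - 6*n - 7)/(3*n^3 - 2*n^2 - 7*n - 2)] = 2*(-18*n^6 - 162*n^5 - 396*n^4 + 130*n^3 + 165*n^2 - 348*n - 239)/(27*n^9 - 54*n^8 - 153*n^7 + 190*n^6 + 429*n^5 - 66*n^4 - 475*n^3 - 318*n^2 - 84*n - 8)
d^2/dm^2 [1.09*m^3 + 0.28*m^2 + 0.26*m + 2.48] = 6.54*m + 0.56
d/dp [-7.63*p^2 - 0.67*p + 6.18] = -15.26*p - 0.67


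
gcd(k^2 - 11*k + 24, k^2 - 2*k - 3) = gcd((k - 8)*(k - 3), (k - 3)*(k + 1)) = k - 3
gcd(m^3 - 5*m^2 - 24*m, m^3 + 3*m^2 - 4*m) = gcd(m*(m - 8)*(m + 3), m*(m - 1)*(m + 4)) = m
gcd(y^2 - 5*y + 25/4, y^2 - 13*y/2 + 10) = y - 5/2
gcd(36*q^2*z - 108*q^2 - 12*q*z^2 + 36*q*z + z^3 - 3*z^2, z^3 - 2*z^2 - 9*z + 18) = z - 3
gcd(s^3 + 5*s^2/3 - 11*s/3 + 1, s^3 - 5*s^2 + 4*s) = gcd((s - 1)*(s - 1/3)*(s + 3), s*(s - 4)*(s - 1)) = s - 1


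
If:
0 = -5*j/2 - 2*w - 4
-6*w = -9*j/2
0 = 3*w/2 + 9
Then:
No Solution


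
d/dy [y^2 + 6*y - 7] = 2*y + 6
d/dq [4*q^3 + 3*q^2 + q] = 12*q^2 + 6*q + 1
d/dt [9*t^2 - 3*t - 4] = 18*t - 3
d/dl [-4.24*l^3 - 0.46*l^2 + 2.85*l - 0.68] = -12.72*l^2 - 0.92*l + 2.85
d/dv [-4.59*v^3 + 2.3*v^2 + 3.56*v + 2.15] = -13.77*v^2 + 4.6*v + 3.56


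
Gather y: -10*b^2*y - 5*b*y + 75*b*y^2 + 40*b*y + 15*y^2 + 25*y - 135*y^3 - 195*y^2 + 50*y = -135*y^3 + y^2*(75*b - 180) + y*(-10*b^2 + 35*b + 75)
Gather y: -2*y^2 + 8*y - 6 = -2*y^2 + 8*y - 6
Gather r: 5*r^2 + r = 5*r^2 + r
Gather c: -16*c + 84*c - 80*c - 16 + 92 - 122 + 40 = -12*c - 6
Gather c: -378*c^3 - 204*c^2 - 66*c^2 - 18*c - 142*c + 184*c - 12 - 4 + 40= -378*c^3 - 270*c^2 + 24*c + 24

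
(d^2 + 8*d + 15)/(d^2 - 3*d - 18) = (d + 5)/(d - 6)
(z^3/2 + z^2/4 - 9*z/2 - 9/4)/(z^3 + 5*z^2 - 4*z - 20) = (2*z^3 + z^2 - 18*z - 9)/(4*(z^3 + 5*z^2 - 4*z - 20))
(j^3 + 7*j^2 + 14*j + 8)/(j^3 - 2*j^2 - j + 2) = (j^2 + 6*j + 8)/(j^2 - 3*j + 2)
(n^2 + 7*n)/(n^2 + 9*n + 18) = n*(n + 7)/(n^2 + 9*n + 18)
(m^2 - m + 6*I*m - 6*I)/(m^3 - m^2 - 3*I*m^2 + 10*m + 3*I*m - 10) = (m + 6*I)/(m^2 - 3*I*m + 10)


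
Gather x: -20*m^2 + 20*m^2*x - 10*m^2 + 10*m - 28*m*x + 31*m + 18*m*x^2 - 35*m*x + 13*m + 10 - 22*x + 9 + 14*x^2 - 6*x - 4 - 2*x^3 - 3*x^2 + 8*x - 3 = -30*m^2 + 54*m - 2*x^3 + x^2*(18*m + 11) + x*(20*m^2 - 63*m - 20) + 12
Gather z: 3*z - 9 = 3*z - 9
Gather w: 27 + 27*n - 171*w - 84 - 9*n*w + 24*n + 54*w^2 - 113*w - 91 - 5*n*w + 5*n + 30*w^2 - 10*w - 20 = 56*n + 84*w^2 + w*(-14*n - 294) - 168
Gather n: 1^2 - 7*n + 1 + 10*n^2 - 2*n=10*n^2 - 9*n + 2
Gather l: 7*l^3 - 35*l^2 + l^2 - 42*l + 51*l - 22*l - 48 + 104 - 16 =7*l^3 - 34*l^2 - 13*l + 40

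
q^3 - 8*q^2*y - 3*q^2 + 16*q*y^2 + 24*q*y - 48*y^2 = (q - 3)*(q - 4*y)^2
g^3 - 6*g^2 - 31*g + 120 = (g - 8)*(g - 3)*(g + 5)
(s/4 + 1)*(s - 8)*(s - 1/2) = s^3/4 - 9*s^2/8 - 15*s/2 + 4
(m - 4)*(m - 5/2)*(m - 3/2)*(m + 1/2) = m^4 - 15*m^3/2 + 63*m^2/4 - 41*m/8 - 15/2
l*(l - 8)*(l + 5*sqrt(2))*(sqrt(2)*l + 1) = sqrt(2)*l^4 - 8*sqrt(2)*l^3 + 11*l^3 - 88*l^2 + 5*sqrt(2)*l^2 - 40*sqrt(2)*l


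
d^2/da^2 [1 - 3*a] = 0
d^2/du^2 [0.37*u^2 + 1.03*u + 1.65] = 0.740000000000000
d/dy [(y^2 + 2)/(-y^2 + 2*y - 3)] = 2*(y^2 - y - 2)/(y^4 - 4*y^3 + 10*y^2 - 12*y + 9)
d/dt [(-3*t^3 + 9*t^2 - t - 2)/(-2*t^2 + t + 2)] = t*(6*t^3 - 6*t^2 - 11*t + 28)/(4*t^4 - 4*t^3 - 7*t^2 + 4*t + 4)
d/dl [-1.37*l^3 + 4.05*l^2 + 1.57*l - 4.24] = -4.11*l^2 + 8.1*l + 1.57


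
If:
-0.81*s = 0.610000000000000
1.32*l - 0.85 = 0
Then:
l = 0.64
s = -0.75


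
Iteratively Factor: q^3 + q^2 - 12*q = (q)*(q^2 + q - 12) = q*(q + 4)*(q - 3)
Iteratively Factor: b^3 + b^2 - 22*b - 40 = (b + 2)*(b^2 - b - 20) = (b + 2)*(b + 4)*(b - 5)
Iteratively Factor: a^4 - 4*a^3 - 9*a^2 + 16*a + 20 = (a + 2)*(a^3 - 6*a^2 + 3*a + 10) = (a - 2)*(a + 2)*(a^2 - 4*a - 5) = (a - 2)*(a + 1)*(a + 2)*(a - 5)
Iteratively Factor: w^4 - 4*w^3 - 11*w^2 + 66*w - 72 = (w - 2)*(w^3 - 2*w^2 - 15*w + 36) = (w - 3)*(w - 2)*(w^2 + w - 12) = (w - 3)*(w - 2)*(w + 4)*(w - 3)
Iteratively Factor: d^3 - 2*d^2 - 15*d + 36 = (d - 3)*(d^2 + d - 12) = (d - 3)^2*(d + 4)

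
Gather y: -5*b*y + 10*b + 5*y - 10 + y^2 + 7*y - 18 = 10*b + y^2 + y*(12 - 5*b) - 28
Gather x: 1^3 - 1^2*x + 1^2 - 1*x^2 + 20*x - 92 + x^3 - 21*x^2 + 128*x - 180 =x^3 - 22*x^2 + 147*x - 270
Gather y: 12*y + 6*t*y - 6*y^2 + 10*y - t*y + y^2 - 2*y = -5*y^2 + y*(5*t + 20)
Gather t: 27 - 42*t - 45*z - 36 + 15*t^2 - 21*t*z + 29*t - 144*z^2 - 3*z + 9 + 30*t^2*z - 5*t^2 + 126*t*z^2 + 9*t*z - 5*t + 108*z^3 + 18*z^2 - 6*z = t^2*(30*z + 10) + t*(126*z^2 - 12*z - 18) + 108*z^3 - 126*z^2 - 54*z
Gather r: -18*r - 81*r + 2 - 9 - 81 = -99*r - 88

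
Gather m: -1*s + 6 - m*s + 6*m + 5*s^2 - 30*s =m*(6 - s) + 5*s^2 - 31*s + 6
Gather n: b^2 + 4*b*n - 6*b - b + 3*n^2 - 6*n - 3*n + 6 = b^2 - 7*b + 3*n^2 + n*(4*b - 9) + 6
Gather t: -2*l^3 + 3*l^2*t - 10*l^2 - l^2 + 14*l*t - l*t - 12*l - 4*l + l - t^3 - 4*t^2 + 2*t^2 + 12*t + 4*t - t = -2*l^3 - 11*l^2 - 15*l - t^3 - 2*t^2 + t*(3*l^2 + 13*l + 15)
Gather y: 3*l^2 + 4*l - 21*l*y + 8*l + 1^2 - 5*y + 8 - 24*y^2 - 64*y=3*l^2 + 12*l - 24*y^2 + y*(-21*l - 69) + 9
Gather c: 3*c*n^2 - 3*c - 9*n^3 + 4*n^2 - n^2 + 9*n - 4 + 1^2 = c*(3*n^2 - 3) - 9*n^3 + 3*n^2 + 9*n - 3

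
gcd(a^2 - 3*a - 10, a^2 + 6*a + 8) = a + 2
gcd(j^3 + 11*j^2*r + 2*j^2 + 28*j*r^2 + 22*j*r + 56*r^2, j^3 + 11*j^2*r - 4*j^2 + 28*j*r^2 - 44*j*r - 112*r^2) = j^2 + 11*j*r + 28*r^2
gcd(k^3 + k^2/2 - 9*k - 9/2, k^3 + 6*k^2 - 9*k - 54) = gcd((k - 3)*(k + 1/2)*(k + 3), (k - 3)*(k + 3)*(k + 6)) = k^2 - 9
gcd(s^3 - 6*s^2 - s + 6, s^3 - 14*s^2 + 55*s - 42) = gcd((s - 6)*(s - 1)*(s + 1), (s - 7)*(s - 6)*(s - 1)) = s^2 - 7*s + 6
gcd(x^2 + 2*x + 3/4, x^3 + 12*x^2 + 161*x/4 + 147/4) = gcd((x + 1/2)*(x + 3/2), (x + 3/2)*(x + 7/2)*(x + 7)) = x + 3/2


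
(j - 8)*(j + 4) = j^2 - 4*j - 32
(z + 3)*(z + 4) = z^2 + 7*z + 12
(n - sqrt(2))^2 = n^2 - 2*sqrt(2)*n + 2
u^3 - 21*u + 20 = (u - 4)*(u - 1)*(u + 5)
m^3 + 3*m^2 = m^2*(m + 3)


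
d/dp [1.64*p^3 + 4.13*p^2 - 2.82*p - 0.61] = 4.92*p^2 + 8.26*p - 2.82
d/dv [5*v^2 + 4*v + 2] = 10*v + 4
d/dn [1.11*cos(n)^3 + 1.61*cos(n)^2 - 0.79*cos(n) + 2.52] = (-3.33*cos(n)^2 - 3.22*cos(n) + 0.79)*sin(n)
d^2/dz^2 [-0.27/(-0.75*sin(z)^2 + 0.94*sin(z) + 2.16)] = (0.6075*sin(z)^4 - 0.57105*sin(z)^3 + 1.076922*sin(z)^2 + 0.593892*sin(z) - 1.351944)/(-0.75*sin(z)^2 + 0.94*sin(z) + 2.16)^3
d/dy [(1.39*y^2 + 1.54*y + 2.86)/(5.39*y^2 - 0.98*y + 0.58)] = (-9.6628*y^2 - 29.2184*y + 3.696)/(29.0521*y^4 - 10.5644*y^3 + 7.2128*y^2 - 1.1368*y + 0.3364)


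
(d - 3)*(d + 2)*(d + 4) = d^3 + 3*d^2 - 10*d - 24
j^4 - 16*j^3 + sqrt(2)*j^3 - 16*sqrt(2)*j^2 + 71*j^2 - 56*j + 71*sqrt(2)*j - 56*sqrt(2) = (j - 8)*(j - 7)*(j - 1)*(j + sqrt(2))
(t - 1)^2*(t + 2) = t^3 - 3*t + 2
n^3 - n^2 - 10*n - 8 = (n - 4)*(n + 1)*(n + 2)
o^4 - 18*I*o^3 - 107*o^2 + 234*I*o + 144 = (o - 8*I)*(o - 6*I)*(o - 3*I)*(o - I)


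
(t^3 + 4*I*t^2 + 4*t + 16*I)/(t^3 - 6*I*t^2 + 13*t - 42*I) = (t^2 + 6*I*t - 8)/(t^2 - 4*I*t + 21)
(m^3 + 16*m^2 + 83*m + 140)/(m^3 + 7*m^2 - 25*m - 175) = (m + 4)/(m - 5)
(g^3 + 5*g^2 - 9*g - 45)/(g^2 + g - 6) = (g^2 + 2*g - 15)/(g - 2)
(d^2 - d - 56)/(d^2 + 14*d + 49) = (d - 8)/(d + 7)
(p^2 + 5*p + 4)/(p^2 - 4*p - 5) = (p + 4)/(p - 5)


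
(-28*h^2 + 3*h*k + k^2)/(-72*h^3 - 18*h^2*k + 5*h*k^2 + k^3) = (7*h + k)/(18*h^2 + 9*h*k + k^2)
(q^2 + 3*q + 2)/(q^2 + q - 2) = (q + 1)/(q - 1)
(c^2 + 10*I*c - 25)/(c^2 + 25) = (c + 5*I)/(c - 5*I)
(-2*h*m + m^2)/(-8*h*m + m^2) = (2*h - m)/(8*h - m)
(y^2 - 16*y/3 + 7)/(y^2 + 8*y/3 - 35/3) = (y - 3)/(y + 5)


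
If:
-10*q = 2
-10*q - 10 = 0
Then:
No Solution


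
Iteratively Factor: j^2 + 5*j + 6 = (j + 3)*(j + 2)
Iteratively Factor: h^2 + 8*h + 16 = (h + 4)*(h + 4)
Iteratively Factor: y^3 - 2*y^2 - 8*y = (y + 2)*(y^2 - 4*y) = (y - 4)*(y + 2)*(y)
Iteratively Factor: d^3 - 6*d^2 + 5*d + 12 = (d - 4)*(d^2 - 2*d - 3) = (d - 4)*(d + 1)*(d - 3)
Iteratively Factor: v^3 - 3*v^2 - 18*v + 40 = (v + 4)*(v^2 - 7*v + 10) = (v - 5)*(v + 4)*(v - 2)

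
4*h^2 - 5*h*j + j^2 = (-4*h + j)*(-h + j)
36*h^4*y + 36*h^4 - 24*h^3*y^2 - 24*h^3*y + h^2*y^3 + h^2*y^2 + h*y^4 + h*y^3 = (-3*h + y)*(-2*h + y)*(6*h + y)*(h*y + h)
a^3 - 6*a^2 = a^2*(a - 6)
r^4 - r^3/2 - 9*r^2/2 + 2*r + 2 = (r - 2)*(r - 1)*(r + 1/2)*(r + 2)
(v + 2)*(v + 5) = v^2 + 7*v + 10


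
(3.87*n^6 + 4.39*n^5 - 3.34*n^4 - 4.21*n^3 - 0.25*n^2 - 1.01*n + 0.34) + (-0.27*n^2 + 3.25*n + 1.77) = 3.87*n^6 + 4.39*n^5 - 3.34*n^4 - 4.21*n^3 - 0.52*n^2 + 2.24*n + 2.11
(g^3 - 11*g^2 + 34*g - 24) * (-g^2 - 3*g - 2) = -g^5 + 8*g^4 - 3*g^3 - 56*g^2 + 4*g + 48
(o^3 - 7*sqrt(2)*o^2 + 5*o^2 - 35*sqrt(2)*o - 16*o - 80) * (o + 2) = o^4 - 7*sqrt(2)*o^3 + 7*o^3 - 49*sqrt(2)*o^2 - 6*o^2 - 112*o - 70*sqrt(2)*o - 160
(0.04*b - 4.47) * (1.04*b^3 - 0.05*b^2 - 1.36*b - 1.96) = 0.0416*b^4 - 4.6508*b^3 + 0.1691*b^2 + 6.0008*b + 8.7612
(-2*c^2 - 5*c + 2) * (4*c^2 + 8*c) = -8*c^4 - 36*c^3 - 32*c^2 + 16*c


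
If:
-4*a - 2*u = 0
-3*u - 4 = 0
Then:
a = 2/3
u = -4/3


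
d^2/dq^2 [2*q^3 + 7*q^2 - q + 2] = 12*q + 14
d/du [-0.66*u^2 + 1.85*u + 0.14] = 1.85 - 1.32*u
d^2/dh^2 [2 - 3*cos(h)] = 3*cos(h)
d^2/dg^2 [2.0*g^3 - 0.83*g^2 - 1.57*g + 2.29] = 12.0*g - 1.66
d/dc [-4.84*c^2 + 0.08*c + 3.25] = 0.08 - 9.68*c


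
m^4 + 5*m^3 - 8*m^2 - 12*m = m*(m - 2)*(m + 1)*(m + 6)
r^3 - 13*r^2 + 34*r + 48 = (r - 8)*(r - 6)*(r + 1)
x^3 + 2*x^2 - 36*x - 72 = (x - 6)*(x + 2)*(x + 6)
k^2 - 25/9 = (k - 5/3)*(k + 5/3)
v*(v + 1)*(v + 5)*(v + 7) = v^4 + 13*v^3 + 47*v^2 + 35*v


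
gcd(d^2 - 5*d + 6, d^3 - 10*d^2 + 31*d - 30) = d^2 - 5*d + 6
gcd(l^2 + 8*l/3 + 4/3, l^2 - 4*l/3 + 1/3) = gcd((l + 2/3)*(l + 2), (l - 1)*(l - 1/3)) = 1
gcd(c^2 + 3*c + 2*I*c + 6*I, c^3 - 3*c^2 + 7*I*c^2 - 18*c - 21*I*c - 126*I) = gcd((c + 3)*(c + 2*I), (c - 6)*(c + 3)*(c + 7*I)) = c + 3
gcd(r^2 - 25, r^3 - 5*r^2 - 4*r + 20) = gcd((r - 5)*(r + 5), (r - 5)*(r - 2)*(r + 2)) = r - 5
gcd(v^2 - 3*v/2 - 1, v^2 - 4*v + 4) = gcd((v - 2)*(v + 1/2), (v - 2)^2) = v - 2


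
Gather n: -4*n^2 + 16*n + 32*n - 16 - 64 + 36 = -4*n^2 + 48*n - 44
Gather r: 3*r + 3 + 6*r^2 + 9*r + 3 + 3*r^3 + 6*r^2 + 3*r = 3*r^3 + 12*r^2 + 15*r + 6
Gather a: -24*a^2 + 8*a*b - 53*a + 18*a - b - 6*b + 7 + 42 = -24*a^2 + a*(8*b - 35) - 7*b + 49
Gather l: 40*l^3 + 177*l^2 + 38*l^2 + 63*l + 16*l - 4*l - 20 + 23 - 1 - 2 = 40*l^3 + 215*l^2 + 75*l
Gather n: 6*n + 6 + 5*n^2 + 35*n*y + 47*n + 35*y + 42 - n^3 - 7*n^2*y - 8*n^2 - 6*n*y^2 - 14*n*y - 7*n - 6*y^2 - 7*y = -n^3 + n^2*(-7*y - 3) + n*(-6*y^2 + 21*y + 46) - 6*y^2 + 28*y + 48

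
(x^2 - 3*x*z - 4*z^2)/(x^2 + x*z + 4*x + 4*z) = (x - 4*z)/(x + 4)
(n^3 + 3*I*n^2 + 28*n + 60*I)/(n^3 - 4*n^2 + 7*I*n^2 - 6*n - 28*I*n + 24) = (n^2 - 3*I*n + 10)/(n^2 + n*(-4 + I) - 4*I)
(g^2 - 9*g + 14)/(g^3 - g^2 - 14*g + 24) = (g - 7)/(g^2 + g - 12)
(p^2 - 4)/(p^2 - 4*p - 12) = (p - 2)/(p - 6)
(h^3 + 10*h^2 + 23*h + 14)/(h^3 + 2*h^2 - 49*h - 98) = (h + 1)/(h - 7)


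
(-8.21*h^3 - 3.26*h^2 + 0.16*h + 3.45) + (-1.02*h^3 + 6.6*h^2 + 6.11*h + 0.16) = -9.23*h^3 + 3.34*h^2 + 6.27*h + 3.61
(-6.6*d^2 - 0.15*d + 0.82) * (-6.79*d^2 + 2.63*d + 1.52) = 44.814*d^4 - 16.3395*d^3 - 15.9943*d^2 + 1.9286*d + 1.2464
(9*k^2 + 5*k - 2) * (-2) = -18*k^2 - 10*k + 4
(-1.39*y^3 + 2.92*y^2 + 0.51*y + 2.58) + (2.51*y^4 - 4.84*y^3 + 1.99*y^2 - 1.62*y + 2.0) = 2.51*y^4 - 6.23*y^3 + 4.91*y^2 - 1.11*y + 4.58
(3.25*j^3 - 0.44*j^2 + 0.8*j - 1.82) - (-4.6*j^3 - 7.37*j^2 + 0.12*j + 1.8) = 7.85*j^3 + 6.93*j^2 + 0.68*j - 3.62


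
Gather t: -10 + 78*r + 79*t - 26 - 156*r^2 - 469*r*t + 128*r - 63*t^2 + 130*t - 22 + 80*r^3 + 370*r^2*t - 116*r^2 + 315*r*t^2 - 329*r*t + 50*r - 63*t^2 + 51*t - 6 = 80*r^3 - 272*r^2 + 256*r + t^2*(315*r - 126) + t*(370*r^2 - 798*r + 260) - 64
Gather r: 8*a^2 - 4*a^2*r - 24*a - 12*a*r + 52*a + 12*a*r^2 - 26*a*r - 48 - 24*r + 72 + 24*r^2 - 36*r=8*a^2 + 28*a + r^2*(12*a + 24) + r*(-4*a^2 - 38*a - 60) + 24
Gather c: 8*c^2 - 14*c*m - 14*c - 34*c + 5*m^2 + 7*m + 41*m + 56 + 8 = 8*c^2 + c*(-14*m - 48) + 5*m^2 + 48*m + 64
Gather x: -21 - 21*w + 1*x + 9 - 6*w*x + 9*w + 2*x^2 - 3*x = -12*w + 2*x^2 + x*(-6*w - 2) - 12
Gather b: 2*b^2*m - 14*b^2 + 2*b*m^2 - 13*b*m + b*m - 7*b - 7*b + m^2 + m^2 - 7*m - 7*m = b^2*(2*m - 14) + b*(2*m^2 - 12*m - 14) + 2*m^2 - 14*m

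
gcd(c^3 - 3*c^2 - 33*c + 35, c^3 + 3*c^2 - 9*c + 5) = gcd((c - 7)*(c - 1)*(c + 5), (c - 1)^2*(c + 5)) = c^2 + 4*c - 5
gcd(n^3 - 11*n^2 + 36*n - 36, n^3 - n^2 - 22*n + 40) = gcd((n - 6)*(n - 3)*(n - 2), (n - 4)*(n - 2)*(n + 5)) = n - 2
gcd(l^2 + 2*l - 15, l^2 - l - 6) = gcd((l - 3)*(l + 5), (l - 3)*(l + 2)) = l - 3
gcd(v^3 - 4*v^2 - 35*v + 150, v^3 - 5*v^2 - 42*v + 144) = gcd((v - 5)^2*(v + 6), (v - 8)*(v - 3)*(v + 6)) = v + 6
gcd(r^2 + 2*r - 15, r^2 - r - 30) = r + 5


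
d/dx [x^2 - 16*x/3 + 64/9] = 2*x - 16/3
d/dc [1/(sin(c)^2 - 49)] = -2*sin(c)*cos(c)/(sin(c)^2 - 49)^2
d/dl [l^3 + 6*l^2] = 3*l*(l + 4)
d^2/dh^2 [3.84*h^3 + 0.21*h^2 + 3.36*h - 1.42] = 23.04*h + 0.42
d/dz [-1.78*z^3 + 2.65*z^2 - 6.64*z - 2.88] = -5.34*z^2 + 5.3*z - 6.64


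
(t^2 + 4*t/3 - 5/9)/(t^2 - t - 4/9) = (-9*t^2 - 12*t + 5)/(-9*t^2 + 9*t + 4)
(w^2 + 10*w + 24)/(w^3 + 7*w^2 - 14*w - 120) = (w + 4)/(w^2 + w - 20)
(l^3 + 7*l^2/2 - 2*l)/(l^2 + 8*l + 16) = l*(2*l - 1)/(2*(l + 4))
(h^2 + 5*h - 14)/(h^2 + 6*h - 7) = (h - 2)/(h - 1)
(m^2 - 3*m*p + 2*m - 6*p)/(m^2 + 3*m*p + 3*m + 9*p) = (m^2 - 3*m*p + 2*m - 6*p)/(m^2 + 3*m*p + 3*m + 9*p)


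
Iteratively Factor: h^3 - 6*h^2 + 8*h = (h - 4)*(h^2 - 2*h) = h*(h - 4)*(h - 2)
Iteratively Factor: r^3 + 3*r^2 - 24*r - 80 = (r + 4)*(r^2 - r - 20) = (r + 4)^2*(r - 5)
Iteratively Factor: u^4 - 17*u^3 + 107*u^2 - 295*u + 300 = (u - 5)*(u^3 - 12*u^2 + 47*u - 60) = (u - 5)^2*(u^2 - 7*u + 12) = (u - 5)^2*(u - 3)*(u - 4)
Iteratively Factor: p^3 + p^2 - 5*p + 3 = (p - 1)*(p^2 + 2*p - 3) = (p - 1)*(p + 3)*(p - 1)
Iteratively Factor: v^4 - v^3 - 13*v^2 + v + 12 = (v - 1)*(v^3 - 13*v - 12) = (v - 1)*(v + 3)*(v^2 - 3*v - 4) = (v - 4)*(v - 1)*(v + 3)*(v + 1)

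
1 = 1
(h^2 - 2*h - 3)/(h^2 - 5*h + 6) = (h + 1)/(h - 2)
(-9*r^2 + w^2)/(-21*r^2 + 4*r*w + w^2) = (3*r + w)/(7*r + w)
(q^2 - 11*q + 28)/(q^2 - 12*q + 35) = (q - 4)/(q - 5)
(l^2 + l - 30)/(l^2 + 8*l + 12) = (l - 5)/(l + 2)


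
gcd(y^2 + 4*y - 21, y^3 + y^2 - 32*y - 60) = 1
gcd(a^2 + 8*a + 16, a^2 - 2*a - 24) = a + 4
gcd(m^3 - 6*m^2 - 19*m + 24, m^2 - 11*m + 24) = m - 8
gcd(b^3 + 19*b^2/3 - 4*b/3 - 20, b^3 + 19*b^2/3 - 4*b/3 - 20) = b^3 + 19*b^2/3 - 4*b/3 - 20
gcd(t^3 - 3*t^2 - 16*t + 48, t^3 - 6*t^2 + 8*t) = t - 4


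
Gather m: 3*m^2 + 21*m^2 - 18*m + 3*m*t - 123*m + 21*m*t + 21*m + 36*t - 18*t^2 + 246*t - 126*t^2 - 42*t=24*m^2 + m*(24*t - 120) - 144*t^2 + 240*t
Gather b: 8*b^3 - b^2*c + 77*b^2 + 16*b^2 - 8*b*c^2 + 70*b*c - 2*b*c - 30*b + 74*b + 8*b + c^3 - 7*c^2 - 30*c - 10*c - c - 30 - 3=8*b^3 + b^2*(93 - c) + b*(-8*c^2 + 68*c + 52) + c^3 - 7*c^2 - 41*c - 33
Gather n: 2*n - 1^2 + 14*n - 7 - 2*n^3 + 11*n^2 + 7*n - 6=-2*n^3 + 11*n^2 + 23*n - 14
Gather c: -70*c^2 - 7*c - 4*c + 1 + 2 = -70*c^2 - 11*c + 3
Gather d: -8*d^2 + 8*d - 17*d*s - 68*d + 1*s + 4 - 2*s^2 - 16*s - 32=-8*d^2 + d*(-17*s - 60) - 2*s^2 - 15*s - 28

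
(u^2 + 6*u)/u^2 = (u + 6)/u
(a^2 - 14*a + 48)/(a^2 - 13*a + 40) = (a - 6)/(a - 5)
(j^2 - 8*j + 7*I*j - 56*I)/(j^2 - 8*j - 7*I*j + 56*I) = (j + 7*I)/(j - 7*I)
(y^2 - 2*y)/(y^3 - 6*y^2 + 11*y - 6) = y/(y^2 - 4*y + 3)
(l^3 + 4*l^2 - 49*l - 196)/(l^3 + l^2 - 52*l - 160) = (l^2 - 49)/(l^2 - 3*l - 40)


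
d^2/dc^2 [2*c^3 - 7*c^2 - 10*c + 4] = 12*c - 14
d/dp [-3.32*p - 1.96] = -3.32000000000000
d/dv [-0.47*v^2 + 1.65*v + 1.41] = 1.65 - 0.94*v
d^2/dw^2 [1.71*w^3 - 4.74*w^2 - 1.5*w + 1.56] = 10.26*w - 9.48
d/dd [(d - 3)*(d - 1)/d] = 1 - 3/d^2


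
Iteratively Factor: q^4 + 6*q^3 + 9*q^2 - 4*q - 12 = (q + 3)*(q^3 + 3*q^2 - 4) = (q + 2)*(q + 3)*(q^2 + q - 2) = (q - 1)*(q + 2)*(q + 3)*(q + 2)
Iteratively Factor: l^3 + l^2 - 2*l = (l)*(l^2 + l - 2) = l*(l + 2)*(l - 1)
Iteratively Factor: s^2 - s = (s - 1)*(s)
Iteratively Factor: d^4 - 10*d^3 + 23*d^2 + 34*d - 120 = (d + 2)*(d^3 - 12*d^2 + 47*d - 60) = (d - 3)*(d + 2)*(d^2 - 9*d + 20) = (d - 5)*(d - 3)*(d + 2)*(d - 4)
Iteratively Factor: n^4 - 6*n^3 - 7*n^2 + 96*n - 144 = (n + 4)*(n^3 - 10*n^2 + 33*n - 36) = (n - 3)*(n + 4)*(n^2 - 7*n + 12) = (n - 4)*(n - 3)*(n + 4)*(n - 3)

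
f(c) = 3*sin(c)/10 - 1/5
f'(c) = 3*cos(c)/10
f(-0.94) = -0.44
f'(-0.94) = 0.18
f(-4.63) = 0.10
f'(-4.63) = -0.02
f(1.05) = 0.06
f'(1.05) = 0.15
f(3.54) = -0.32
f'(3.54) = -0.28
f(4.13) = -0.45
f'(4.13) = -0.17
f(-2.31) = -0.42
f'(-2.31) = -0.20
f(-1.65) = -0.50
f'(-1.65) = -0.02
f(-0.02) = -0.21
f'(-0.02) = 0.30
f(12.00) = -0.36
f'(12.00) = 0.25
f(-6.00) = -0.12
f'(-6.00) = 0.29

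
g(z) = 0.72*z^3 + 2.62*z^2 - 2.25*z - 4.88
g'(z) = 2.16*z^2 + 5.24*z - 2.25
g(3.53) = 51.50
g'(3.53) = 43.16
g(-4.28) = -3.71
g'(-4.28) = 14.89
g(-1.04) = -0.52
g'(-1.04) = -5.36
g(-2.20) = 5.08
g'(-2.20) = -3.32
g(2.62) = 20.16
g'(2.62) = 26.31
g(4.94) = 134.74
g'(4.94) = 76.35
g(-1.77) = 3.32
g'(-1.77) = -4.76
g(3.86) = 66.88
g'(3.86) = 50.16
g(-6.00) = -52.58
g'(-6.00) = 44.07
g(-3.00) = 6.01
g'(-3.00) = 1.47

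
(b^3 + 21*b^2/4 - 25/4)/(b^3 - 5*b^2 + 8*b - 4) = (4*b^2 + 25*b + 25)/(4*(b^2 - 4*b + 4))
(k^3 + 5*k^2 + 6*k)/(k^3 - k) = (k^2 + 5*k + 6)/(k^2 - 1)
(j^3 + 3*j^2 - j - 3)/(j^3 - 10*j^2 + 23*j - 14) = (j^2 + 4*j + 3)/(j^2 - 9*j + 14)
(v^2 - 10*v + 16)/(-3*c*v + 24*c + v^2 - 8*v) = (v - 2)/(-3*c + v)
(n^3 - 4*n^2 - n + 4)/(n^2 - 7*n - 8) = (n^2 - 5*n + 4)/(n - 8)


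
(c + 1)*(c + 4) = c^2 + 5*c + 4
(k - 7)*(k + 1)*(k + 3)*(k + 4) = k^4 + k^3 - 37*k^2 - 121*k - 84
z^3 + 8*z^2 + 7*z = z*(z + 1)*(z + 7)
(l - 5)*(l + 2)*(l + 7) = l^3 + 4*l^2 - 31*l - 70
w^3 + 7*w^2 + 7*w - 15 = (w - 1)*(w + 3)*(w + 5)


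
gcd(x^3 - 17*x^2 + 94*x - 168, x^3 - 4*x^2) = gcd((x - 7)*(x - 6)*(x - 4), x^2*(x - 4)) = x - 4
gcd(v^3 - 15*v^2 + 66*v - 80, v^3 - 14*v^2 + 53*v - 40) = v^2 - 13*v + 40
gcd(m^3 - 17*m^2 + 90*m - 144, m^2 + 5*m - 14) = 1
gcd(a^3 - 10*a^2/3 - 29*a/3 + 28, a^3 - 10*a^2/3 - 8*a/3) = a - 4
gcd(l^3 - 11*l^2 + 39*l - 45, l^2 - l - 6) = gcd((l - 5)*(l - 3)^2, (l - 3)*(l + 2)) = l - 3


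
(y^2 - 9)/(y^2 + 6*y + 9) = (y - 3)/(y + 3)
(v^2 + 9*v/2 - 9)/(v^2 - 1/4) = 2*(2*v^2 + 9*v - 18)/(4*v^2 - 1)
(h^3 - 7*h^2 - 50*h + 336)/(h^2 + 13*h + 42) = (h^2 - 14*h + 48)/(h + 6)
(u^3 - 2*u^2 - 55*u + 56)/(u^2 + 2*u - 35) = (u^2 - 9*u + 8)/(u - 5)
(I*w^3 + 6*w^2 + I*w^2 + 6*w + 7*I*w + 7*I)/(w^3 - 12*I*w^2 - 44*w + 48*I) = (I*w^3 + w^2*(6 + I) + w*(6 + 7*I) + 7*I)/(w^3 - 12*I*w^2 - 44*w + 48*I)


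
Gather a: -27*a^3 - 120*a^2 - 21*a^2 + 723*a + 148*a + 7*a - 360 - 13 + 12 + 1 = -27*a^3 - 141*a^2 + 878*a - 360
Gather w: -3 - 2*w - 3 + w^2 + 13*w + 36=w^2 + 11*w + 30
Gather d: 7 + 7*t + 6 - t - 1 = 6*t + 12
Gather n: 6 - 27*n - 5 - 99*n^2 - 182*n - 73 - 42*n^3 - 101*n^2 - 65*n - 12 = -42*n^3 - 200*n^2 - 274*n - 84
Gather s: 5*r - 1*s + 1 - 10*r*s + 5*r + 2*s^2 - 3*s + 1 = 10*r + 2*s^2 + s*(-10*r - 4) + 2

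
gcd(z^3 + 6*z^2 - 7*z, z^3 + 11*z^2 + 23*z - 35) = z^2 + 6*z - 7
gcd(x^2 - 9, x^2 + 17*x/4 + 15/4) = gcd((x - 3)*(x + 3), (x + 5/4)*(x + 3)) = x + 3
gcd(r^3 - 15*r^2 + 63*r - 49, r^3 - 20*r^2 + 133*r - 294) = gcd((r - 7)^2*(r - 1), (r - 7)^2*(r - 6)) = r^2 - 14*r + 49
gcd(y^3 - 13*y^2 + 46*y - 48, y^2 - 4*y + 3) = y - 3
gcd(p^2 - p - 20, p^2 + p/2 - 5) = 1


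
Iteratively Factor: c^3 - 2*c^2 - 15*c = (c - 5)*(c^2 + 3*c) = c*(c - 5)*(c + 3)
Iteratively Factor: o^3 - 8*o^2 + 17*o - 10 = (o - 2)*(o^2 - 6*o + 5) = (o - 5)*(o - 2)*(o - 1)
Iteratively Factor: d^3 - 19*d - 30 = (d - 5)*(d^2 + 5*d + 6) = (d - 5)*(d + 3)*(d + 2)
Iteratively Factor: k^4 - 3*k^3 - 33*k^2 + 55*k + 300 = (k - 5)*(k^3 + 2*k^2 - 23*k - 60) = (k - 5)*(k + 3)*(k^2 - k - 20) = (k - 5)*(k + 3)*(k + 4)*(k - 5)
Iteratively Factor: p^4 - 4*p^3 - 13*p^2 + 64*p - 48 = (p - 4)*(p^3 - 13*p + 12) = (p - 4)*(p - 3)*(p^2 + 3*p - 4) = (p - 4)*(p - 3)*(p - 1)*(p + 4)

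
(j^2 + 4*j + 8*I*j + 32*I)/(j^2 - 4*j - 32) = (j + 8*I)/(j - 8)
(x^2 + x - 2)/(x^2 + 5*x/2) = 2*(x^2 + x - 2)/(x*(2*x + 5))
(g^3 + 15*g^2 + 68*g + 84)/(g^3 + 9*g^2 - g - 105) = (g^2 + 8*g + 12)/(g^2 + 2*g - 15)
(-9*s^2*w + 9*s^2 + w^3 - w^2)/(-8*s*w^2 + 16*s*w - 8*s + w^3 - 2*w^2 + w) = (9*s^2 - w^2)/(8*s*w - 8*s - w^2 + w)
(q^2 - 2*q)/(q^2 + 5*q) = (q - 2)/(q + 5)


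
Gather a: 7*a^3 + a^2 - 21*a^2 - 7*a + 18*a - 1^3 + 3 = 7*a^3 - 20*a^2 + 11*a + 2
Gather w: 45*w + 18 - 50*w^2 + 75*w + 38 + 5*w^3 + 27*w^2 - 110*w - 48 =5*w^3 - 23*w^2 + 10*w + 8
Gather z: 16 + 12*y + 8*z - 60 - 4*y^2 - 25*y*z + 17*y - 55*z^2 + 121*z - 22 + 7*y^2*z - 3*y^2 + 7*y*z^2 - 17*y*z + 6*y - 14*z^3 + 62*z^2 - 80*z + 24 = -7*y^2 + 35*y - 14*z^3 + z^2*(7*y + 7) + z*(7*y^2 - 42*y + 49) - 42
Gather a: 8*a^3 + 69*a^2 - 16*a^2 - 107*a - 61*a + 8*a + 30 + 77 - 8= 8*a^3 + 53*a^2 - 160*a + 99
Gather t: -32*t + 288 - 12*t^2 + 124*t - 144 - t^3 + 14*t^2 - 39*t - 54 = -t^3 + 2*t^2 + 53*t + 90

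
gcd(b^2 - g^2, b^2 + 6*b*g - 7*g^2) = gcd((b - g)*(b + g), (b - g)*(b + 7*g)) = b - g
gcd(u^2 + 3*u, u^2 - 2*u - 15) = u + 3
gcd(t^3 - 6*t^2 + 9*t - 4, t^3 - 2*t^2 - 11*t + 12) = t^2 - 5*t + 4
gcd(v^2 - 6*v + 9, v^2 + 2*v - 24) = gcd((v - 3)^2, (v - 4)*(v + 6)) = 1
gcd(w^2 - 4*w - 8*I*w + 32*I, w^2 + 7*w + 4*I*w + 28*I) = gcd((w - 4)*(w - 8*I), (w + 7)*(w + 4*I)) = 1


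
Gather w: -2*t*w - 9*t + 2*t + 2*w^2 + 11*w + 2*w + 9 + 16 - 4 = -7*t + 2*w^2 + w*(13 - 2*t) + 21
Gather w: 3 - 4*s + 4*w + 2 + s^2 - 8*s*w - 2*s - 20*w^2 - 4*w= s^2 - 8*s*w - 6*s - 20*w^2 + 5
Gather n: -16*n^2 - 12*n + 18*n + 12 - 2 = -16*n^2 + 6*n + 10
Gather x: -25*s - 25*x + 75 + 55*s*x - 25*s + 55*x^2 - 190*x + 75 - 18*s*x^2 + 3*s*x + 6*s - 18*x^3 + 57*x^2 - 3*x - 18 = -44*s - 18*x^3 + x^2*(112 - 18*s) + x*(58*s - 218) + 132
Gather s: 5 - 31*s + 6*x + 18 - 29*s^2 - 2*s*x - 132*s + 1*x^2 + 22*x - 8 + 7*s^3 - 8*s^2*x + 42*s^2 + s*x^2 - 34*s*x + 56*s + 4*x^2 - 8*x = 7*s^3 + s^2*(13 - 8*x) + s*(x^2 - 36*x - 107) + 5*x^2 + 20*x + 15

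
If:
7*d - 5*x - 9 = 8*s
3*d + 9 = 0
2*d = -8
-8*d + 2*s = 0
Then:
No Solution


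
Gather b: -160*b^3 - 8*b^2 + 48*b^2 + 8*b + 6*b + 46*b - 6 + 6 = -160*b^3 + 40*b^2 + 60*b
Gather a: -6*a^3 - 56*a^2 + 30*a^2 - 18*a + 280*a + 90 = -6*a^3 - 26*a^2 + 262*a + 90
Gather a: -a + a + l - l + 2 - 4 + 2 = 0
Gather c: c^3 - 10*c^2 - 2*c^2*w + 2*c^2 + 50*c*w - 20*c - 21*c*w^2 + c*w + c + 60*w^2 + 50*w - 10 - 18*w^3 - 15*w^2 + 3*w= c^3 + c^2*(-2*w - 8) + c*(-21*w^2 + 51*w - 19) - 18*w^3 + 45*w^2 + 53*w - 10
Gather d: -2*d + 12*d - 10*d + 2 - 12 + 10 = 0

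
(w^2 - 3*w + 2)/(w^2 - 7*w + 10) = (w - 1)/(w - 5)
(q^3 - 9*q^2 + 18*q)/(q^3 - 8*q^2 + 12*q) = (q - 3)/(q - 2)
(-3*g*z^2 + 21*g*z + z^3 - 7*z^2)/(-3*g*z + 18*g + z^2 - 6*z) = z*(z - 7)/(z - 6)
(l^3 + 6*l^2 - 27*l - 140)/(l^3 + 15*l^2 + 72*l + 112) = (l - 5)/(l + 4)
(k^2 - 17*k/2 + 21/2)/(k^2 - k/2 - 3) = (-2*k^2 + 17*k - 21)/(-2*k^2 + k + 6)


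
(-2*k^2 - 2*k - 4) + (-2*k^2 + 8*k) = -4*k^2 + 6*k - 4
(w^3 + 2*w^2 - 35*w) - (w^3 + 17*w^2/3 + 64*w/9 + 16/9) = -11*w^2/3 - 379*w/9 - 16/9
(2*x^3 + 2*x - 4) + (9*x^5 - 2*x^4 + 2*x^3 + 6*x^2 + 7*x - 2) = 9*x^5 - 2*x^4 + 4*x^3 + 6*x^2 + 9*x - 6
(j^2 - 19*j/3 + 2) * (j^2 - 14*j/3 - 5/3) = j^4 - 11*j^3 + 269*j^2/9 + 11*j/9 - 10/3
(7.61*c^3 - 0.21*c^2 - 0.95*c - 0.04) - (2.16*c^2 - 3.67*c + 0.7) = 7.61*c^3 - 2.37*c^2 + 2.72*c - 0.74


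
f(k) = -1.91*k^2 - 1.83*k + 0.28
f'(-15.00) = 55.47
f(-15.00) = -402.02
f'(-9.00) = 32.55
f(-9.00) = -137.96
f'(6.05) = -24.94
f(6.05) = -80.70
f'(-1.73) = 4.78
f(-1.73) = -2.27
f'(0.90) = -5.27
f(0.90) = -2.91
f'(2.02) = -9.55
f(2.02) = -11.21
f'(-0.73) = 0.96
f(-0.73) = 0.60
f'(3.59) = -15.54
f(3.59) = -30.91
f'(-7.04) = 25.06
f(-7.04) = -81.50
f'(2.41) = -11.04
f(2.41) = -15.22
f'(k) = -3.82*k - 1.83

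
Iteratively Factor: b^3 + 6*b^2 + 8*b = (b + 4)*(b^2 + 2*b) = b*(b + 4)*(b + 2)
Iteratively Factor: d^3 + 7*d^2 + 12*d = (d)*(d^2 + 7*d + 12) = d*(d + 4)*(d + 3)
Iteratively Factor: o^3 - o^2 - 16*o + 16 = (o + 4)*(o^2 - 5*o + 4) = (o - 4)*(o + 4)*(o - 1)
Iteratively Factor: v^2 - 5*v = (v)*(v - 5)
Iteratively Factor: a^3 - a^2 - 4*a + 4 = (a + 2)*(a^2 - 3*a + 2) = (a - 2)*(a + 2)*(a - 1)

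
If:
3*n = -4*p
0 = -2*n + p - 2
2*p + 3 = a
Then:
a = 45/11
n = -8/11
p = 6/11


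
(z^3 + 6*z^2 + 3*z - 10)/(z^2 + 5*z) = z + 1 - 2/z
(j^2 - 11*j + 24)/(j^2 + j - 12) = (j - 8)/(j + 4)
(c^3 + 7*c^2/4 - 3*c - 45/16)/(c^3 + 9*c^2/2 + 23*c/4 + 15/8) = (8*c^2 - 6*c - 9)/(2*(4*c^2 + 8*c + 3))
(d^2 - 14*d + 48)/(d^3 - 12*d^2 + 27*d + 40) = (d - 6)/(d^2 - 4*d - 5)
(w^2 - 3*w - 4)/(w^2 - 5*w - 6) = (w - 4)/(w - 6)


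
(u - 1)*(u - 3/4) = u^2 - 7*u/4 + 3/4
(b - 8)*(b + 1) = b^2 - 7*b - 8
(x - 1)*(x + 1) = x^2 - 1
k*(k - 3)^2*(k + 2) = k^4 - 4*k^3 - 3*k^2 + 18*k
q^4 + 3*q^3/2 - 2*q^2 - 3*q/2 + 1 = (q - 1)*(q - 1/2)*(q + 1)*(q + 2)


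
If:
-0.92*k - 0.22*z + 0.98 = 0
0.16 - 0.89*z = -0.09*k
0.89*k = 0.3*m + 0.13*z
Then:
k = 1.00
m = 2.84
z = 0.28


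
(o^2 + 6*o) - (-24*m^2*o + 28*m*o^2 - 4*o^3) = 24*m^2*o - 28*m*o^2 + 4*o^3 + o^2 + 6*o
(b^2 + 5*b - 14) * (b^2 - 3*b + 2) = b^4 + 2*b^3 - 27*b^2 + 52*b - 28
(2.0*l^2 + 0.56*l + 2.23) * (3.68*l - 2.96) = 7.36*l^3 - 3.8592*l^2 + 6.5488*l - 6.6008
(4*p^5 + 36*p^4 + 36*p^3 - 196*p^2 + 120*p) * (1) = 4*p^5 + 36*p^4 + 36*p^3 - 196*p^2 + 120*p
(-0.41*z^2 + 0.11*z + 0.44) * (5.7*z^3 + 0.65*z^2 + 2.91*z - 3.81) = -2.337*z^5 + 0.3605*z^4 + 1.3864*z^3 + 2.1682*z^2 + 0.8613*z - 1.6764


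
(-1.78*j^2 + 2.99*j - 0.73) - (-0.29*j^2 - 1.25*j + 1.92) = -1.49*j^2 + 4.24*j - 2.65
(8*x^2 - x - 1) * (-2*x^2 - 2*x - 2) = -16*x^4 - 14*x^3 - 12*x^2 + 4*x + 2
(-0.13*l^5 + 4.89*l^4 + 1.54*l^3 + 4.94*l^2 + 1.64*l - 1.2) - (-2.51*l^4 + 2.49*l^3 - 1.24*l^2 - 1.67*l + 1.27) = -0.13*l^5 + 7.4*l^4 - 0.95*l^3 + 6.18*l^2 + 3.31*l - 2.47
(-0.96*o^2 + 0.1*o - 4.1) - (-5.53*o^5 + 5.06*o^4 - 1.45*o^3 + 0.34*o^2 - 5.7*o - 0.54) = 5.53*o^5 - 5.06*o^4 + 1.45*o^3 - 1.3*o^2 + 5.8*o - 3.56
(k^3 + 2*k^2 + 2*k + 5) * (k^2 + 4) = k^5 + 2*k^4 + 6*k^3 + 13*k^2 + 8*k + 20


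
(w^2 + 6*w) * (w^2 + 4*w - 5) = w^4 + 10*w^3 + 19*w^2 - 30*w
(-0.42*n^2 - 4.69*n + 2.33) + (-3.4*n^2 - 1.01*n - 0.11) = -3.82*n^2 - 5.7*n + 2.22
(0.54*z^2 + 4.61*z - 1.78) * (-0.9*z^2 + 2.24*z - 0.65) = -0.486*z^4 - 2.9394*z^3 + 11.5774*z^2 - 6.9837*z + 1.157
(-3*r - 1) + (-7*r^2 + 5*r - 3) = -7*r^2 + 2*r - 4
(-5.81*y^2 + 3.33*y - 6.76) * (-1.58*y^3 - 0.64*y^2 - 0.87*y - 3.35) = 9.1798*y^5 - 1.543*y^4 + 13.6043*y^3 + 20.8928*y^2 - 5.2743*y + 22.646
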